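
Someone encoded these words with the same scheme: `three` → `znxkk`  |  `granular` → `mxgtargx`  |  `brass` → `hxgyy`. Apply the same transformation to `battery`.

hgzzkxe

Compare letters: t→z is +6, h→n is +6, r→x is +6 — a constant shift. Each letter is shifted forward by 6 in the alphabet (a Caesar shift of +6).
For battery: b+6=h, a+6=g, t+6=z, t+6=z, e+6=k, r+6=x, y+6=e.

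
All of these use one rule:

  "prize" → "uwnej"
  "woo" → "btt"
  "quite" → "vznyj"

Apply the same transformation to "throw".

ymwtb

Compare letters: p→u is +5, r→w is +5, i→n is +5 — a constant shift. It's a constant shift of +5 (ROT5).
For throw: t+5=y, h+5=m, r+5=w, o+5=t, w+5=b.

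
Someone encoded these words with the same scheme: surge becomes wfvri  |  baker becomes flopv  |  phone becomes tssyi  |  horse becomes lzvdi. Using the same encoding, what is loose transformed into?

Shifts by position in surge: pos 0: s→w (+4), pos 1: u→f (+11), pos 2: r→v (+4), pos 3: g→r (+11) — repeating every 2. A repeating key of period 2 is used — shifts +4, +11 over and over.
For loose: l+4=p, o+11=z, o+4=s, s+11=d, e+4=i.

pzsdi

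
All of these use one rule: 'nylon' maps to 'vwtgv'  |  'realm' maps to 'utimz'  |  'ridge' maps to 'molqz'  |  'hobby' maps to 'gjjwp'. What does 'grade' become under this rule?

The output letters match the input read backwards, each shifted +8: nylon reversed is nolyn. Two steps: reverse the string, then apply a Caesar shift of +8.
Applying it to grade: reverse → edarg; then shift: e+8=m, d+8=l, a+8=i, r+8=z, g+8=o.

mlizo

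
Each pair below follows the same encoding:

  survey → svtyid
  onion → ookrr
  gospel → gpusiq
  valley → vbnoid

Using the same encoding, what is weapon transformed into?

The shift increases by 1 at each position, starting from +0: 0, 1, 2, ….
For weapon: w+0=w, e+1=f, a+2=c, p+3=s, o+4=s, n+5=s.

wfcsss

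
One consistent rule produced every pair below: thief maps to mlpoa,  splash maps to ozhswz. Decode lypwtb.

The output letters match the input read backwards, each shifted +7: thief reversed is feiht. Two steps: reverse the string, then apply a Caesar shift of +7.
Reversing it on lypwtb: shift back: l−7=e, y−7=r, p−7=i, w−7=p, t−7=m, b−7=u → eripmu; then reverse → umpire.

umpire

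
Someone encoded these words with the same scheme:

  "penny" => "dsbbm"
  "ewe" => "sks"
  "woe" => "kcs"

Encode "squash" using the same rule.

geiogv

Compare letters: p→d is +14, e→s is +14, n→b is +14 — a constant shift. It's a constant shift of +14 (ROT14).
On squash: s+14=g, q+14=e, u+14=i, a+14=o, s+14=g, h+14=v.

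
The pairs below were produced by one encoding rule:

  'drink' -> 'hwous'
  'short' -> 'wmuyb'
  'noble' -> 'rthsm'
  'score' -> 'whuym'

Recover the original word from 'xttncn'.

tongue

In drink: d→h is +4, r→w is +5, i→o is +6, n→u is +7 — the shift increases by 1 each position. Each letter shifts forward by (position + 4), i.e. 4, 5, 6, … — the shift grows by one for each successive letter.
Undoing it on xttncn: x−4=t, t−5=o, t−6=n, n−7=g, c−8=u, n−9=e.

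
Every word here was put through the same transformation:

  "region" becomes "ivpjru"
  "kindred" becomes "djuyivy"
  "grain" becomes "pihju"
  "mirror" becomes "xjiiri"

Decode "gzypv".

r(17)→i(8) and e(4)→v(21) fit y≡23x+7 (mod 26); the inverse of 23 mod 26 is 17. This is an affine cipher: with a=0,…,z=25, each position x becomes (23x+7) mod 26.
Decoding gzypv: g(6)→17·(6−7)≡9=j; z(25)→17·(25−7)≡20=u; y(24)→17·(24−7)≡3=d; p(15)→17·(15−7)≡6=g; v(21)→17·(21−7)≡4=e (all mod 26).

judge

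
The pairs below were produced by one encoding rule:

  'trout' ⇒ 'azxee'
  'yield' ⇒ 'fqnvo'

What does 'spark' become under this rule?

zxjbv

In trout: t→a is +7, r→z is +8, o→x is +9, u→e is +10 — the shift increases by 1 each position. Letter i (0-indexed) is shifted by i+7, so successive shifts are 7, 8, 9, ….
On spark: s+7=z, p+8=x, a+9=j, r+10=b, k+11=v.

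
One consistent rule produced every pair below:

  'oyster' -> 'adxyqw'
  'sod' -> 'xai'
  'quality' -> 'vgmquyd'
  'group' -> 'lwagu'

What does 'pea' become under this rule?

uqm

The shift depends on letter class: consonant y→d is +5, but vowel o→a is +12. The rule splits by letter class: vowels +12, consonants +5.
For pea: p(cons)+5=u, e(vowel)+12=q, a(vowel)+12=m.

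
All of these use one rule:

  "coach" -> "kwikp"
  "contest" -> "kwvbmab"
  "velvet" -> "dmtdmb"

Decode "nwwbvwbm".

Compare letters: c→k is +8, o→w is +8, a→i is +8 — a constant shift. It's a constant shift of +8 (ROT8).
Reversing it on nwwbvwbm: n−8=f, w−8=o, w−8=o, b−8=t, v−8=n, w−8=o, b−8=t, m−8=e.

footnote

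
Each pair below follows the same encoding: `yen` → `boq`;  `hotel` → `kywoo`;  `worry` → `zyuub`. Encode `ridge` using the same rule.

usgjo

The shift depends on letter class: consonant y→b is +3, but vowel e→o is +10. Two shifts are in play — +10 for a/e/i/o/u, +3 for every other letter.
For ridge: r(cons)+3=u, i(vowel)+10=s, d(cons)+3=g, g(cons)+3=j, e(vowel)+10=o.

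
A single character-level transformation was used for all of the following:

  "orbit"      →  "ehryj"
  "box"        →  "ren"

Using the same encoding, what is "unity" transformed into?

kdyjo

Compare letters: o→e is +16, r→h is +16, b→r is +16 — a constant shift. It's a constant shift of +16 (ROT16).
On unity: u+16=k, n+16=d, i+16=y, t+16=j, y+16=o.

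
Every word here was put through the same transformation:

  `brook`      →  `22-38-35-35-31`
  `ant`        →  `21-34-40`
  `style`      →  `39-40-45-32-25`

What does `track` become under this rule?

b is letter #2 and maps to 22: an offset of 20. The number is (letter's place in the alphabet, a=1) + 20.
On track: t=20→40, r=18→38, a=1→21, c=3→23, k=11→31.

40-38-21-23-31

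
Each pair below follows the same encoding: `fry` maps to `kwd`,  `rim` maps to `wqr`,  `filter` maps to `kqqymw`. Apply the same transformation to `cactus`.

hihycx

The shift depends on letter class: consonant f→k is +5, but vowel i→q is +8. The rule splits by letter class: vowels +8, consonants +5.
Applying it to cactus: c(cons)+5=h, a(vowel)+8=i, c(cons)+5=h, t(cons)+5=y, u(vowel)+8=c, s(cons)+5=x.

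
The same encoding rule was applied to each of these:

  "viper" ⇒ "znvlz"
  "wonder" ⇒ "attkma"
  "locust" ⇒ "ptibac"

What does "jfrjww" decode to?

falcon

In viper: v→z is +4, i→n is +5, p→v is +6, e→l is +7 — the shift increases by 1 each position. Letter i (0-indexed) is shifted by i+4, so successive shifts are 4, 5, 6, ….
Decoding jfrjww: j−4=f, f−5=a, r−6=l, j−7=c, w−8=o, w−9=n.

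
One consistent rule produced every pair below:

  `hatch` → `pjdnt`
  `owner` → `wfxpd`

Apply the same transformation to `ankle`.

Each letter shifts forward by (position + 8), i.e. 8, 9, 10, … — the shift grows by one for each successive letter.
Applying it to ankle: a+8=i, n+9=w, k+10=u, l+11=w, e+12=q.

iwuwq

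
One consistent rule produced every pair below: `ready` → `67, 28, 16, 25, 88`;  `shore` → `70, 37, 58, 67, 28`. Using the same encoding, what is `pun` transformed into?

61, 76, 55

r(#18)→67 and e(#5)→28: differences scale by 3, so n = 3·pos + 13. The formula is n = 3×(alphabet index, a=1) + 13.
On pun: p=16→61, u=21→76, n=14→55.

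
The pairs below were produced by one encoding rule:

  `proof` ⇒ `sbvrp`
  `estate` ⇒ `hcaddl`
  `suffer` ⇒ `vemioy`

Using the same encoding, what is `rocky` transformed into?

Shifts by position in proof: pos 0: p→s (+3), pos 1: r→b (+10), pos 2: o→v (+7), pos 3: o→r (+3), pos 4: f→p (+10) — repeating every 3. The shifts repeat in a cycle of length 3: positions 0,1,… shift by +3, +10, +7, then the pattern repeats.
Applying it to rocky: r+3=u, o+10=y, c+7=j, k+3=n, y+10=i.

uyjni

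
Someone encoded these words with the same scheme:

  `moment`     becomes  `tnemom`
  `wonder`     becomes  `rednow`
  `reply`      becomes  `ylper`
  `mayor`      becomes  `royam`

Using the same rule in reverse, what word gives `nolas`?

The output letters match the input read backwards: moment reversed is tnemom. It's just the letters in reverse order.
Decoding nolas: then reverse → salon.

salon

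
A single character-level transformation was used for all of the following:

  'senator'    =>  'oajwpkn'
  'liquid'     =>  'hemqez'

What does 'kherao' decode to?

olives

Compare letters: s→o is +22, e→a is +22, n→j is +22 — a constant shift. Each letter is shifted forward by 22 in the alphabet (a Caesar shift of +22).
Decoding kherao: k−22=o, h−22=l, e−22=i, r−22=v, a−22=e, o−22=s.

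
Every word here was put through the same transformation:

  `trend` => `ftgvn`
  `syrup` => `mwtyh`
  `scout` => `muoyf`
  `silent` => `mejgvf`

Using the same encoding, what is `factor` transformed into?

ziufot

t(19)→f(5) and r(17)→t(19) fit y≡19x+8 (mod 26); the inverse of 19 mod 26 is 11. Treating letters as 0–25, the rule is x ↦ 19x + 8 (mod 26).
Applying it to factor: f(5)→19·5+8≡25=z; a(0)→19·0+8≡8=i; c(2)→19·2+8≡20=u; t(19)→19·19+8≡5=f; o(14)→19·14+8≡14=o; r(17)→19·17+8≡19=t (all mod 26).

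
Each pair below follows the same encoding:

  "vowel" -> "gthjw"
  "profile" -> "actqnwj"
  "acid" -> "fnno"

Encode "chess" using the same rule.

The shift depends on letter class: consonant v→g is +11, but vowel o→t is +5. The rule splits by letter class: vowels +5, consonants +11.
Applying it to chess: c(cons)+11=n, h(cons)+11=s, e(vowel)+5=j, s(cons)+11=d, s(cons)+11=d.

nsjdd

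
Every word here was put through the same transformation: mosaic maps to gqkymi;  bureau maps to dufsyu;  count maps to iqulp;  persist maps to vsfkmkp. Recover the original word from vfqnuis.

produce

m(12)→g(6) and o(14)→q(16) fit y≡5x+24 (mod 26); the inverse of 5 mod 26 is 21. Treating letters as 0–25, the rule is x ↦ 5x + 24 (mod 26).
Undoing it on vfqnuis: v(21)→21·(21−24)≡15=p; f(5)→21·(5−24)≡17=r; q(16)→21·(16−24)≡14=o; n(13)→21·(13−24)≡3=d; u(20)→21·(20−24)≡20=u; i(8)→21·(8−24)≡2=c; s(18)→21·(18−24)≡4=e (all mod 26).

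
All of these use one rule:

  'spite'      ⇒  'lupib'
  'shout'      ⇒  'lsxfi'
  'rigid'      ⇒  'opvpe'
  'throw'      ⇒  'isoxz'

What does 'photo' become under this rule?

usxix

s(18)→l(11) and p(15)→u(20) fit y≡23x+13 (mod 26); the inverse of 23 mod 26 is 17. This is an affine cipher: with a=0,…,z=25, each position x becomes (23x+13) mod 26.
On photo: p(15)→23·15+13≡20=u; h(7)→23·7+13≡18=s; o(14)→23·14+13≡23=x; t(19)→23·19+13≡8=i; o(14)→23·14+13≡23=x (all mod 26).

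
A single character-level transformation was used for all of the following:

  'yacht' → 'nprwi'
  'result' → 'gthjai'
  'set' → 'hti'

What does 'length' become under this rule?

Compare letters: y→n is +15, a→p is +15, c→r is +15 — a constant shift. It's a constant shift of +15 (ROT15).
Applying it to length: l+15=a, e+15=t, n+15=c, g+15=v, t+15=i, h+15=w.

atcviw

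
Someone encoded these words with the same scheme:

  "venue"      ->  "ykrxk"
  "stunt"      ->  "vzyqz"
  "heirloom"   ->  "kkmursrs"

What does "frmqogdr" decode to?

It's a Vigenère-style cipher with numeric key [3,6,4]: position i shifts by key[i mod 3].
Reversing it on frmqogdr: f−3=c, r−6=l, m−4=i, q−3=n, o−6=i, g−4=c, d−3=a, r−6=l.

clinical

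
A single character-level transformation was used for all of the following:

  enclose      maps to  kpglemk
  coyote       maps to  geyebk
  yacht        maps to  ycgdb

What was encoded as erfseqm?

e(4)→k(10) and n(13)→p(15) fit y≡15x+2 (mod 26); the inverse of 15 mod 26 is 7. Treating letters as 0–25, the rule is x ↦ 15x + 2 (mod 26).
Decoding erfseqm: e(4)→7·(4−2)≡14=o; r(17)→7·(17−2)≡1=b; f(5)→7·(5−2)≡21=v; s(18)→7·(18−2)≡8=i; e(4)→7·(4−2)≡14=o; q(16)→7·(16−2)≡20=u; m(12)→7·(12−2)≡18=s (all mod 26).

obvious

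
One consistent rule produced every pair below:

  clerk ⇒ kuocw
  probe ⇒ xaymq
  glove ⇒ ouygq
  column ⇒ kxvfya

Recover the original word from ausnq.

slice

The shift increases by 1 at each position, starting from +8: 8, 9, 10, ….
Reversing it on ausnq: a−8=s, u−9=l, s−10=i, n−11=c, q−12=e.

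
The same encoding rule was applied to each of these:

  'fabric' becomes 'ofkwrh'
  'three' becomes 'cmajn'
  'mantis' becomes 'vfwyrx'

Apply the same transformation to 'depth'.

Shifts by position in fabric: pos 0: f→o (+9), pos 1: a→f (+5), pos 2: b→k (+9), pos 3: r→w (+5) — repeating every 2. The shifts repeat in a cycle of length 2: positions 0,1,… shift by +9, +5, then the pattern repeats.
On depth: d+9=m, e+5=j, p+9=y, t+5=y, h+9=q.

mjyyq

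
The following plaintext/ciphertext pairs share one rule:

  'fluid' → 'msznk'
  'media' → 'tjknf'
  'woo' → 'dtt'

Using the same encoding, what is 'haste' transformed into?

The shift depends on letter class: consonant f→m is +7, but vowel u→z is +5. Vowels shift forward by 5 and consonants shift forward by 7.
On haste: h(cons)+7=o, a(vowel)+5=f, s(cons)+7=z, t(cons)+7=a, e(vowel)+5=j.

ofzaj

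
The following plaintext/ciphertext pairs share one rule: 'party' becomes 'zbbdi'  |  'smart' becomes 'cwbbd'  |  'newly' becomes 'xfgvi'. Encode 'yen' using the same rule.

Two shifts are in play — +1 for a/e/i/o/u, +10 for every other letter.
Applying it to yen: y(cons)+10=i, e(vowel)+1=f, n(cons)+10=x.

ifx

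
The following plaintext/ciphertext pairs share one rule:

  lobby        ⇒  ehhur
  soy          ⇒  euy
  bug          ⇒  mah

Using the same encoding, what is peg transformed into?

The output letters match the input read backwards, each shifted +6: lobby reversed is ybbol. Two steps: reverse the string, then apply a Caesar shift of +6.
For peg: reverse → gep; then shift: g+6=m, e+6=k, p+6=v.

mkv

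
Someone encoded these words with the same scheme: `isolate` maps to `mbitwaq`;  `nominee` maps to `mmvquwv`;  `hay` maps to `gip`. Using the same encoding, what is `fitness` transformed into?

aamvbqn

The word is reversed, then every letter is shifted forward by 8.
Applying it to fitness: reverse → ssentif; then shift: s+8=a, s+8=a, e+8=m, n+8=v, t+8=b, i+8=q, f+8=n.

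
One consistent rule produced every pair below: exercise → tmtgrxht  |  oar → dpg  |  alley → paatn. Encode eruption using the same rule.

Each letter is shifted forward by 15 in the alphabet (a Caesar shift of +15).
Applying it to eruption: e+15=t, r+15=g, u+15=j, p+15=e, t+15=i, i+15=x, o+15=d, n+15=c.

tgjeixdc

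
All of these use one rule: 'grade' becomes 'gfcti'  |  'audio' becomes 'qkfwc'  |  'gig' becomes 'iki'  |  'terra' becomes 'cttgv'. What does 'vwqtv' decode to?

The word is reversed, then every letter is shifted forward by 2.
Decoding vwqtv: shift back: v−2=t, w−2=u, q−2=o, t−2=r, v−2=t → tuort; then reverse → trout.

trout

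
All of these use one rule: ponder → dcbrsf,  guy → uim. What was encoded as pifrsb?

Compare letters: p→d is +14, o→c is +14, n→b is +14 — a constant shift. This is a Caesar cipher with shift 14.
Reversing it on pifrsb: p−14=b, i−14=u, f−14=r, r−14=d, s−14=e, b−14=n.

burden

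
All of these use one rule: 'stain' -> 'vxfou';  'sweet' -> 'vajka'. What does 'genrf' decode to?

In stain: s→v is +3, t→x is +4, a→f is +5, i→o is +6 — the shift increases by 1 each position. The shift increases by 1 at each position, starting from +3: 3, 4, 5, ….
Undoing it on genrf: g−3=d, e−4=a, n−5=i, r−6=l, f−7=y.

daily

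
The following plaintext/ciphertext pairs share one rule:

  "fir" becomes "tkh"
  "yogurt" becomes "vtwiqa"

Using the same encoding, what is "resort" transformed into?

Two steps: reverse the string, then apply a Caesar shift of +2.
Applying it to resort: reverse → troser; then shift: t+2=v, r+2=t, o+2=q, s+2=u, e+2=g, r+2=t.

vtqugt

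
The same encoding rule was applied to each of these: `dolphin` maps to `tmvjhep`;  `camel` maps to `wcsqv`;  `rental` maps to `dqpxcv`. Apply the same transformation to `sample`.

acsjvq

d(3)→t(19) and o(14)→m(12) fit y≡23x+2 (mod 26); the inverse of 23 mod 26 is 17. Treating letters as 0–25, the rule is x ↦ 23x + 2 (mod 26).
On sample: s(18)→23·18+2≡0=a; a(0)→23·0+2≡2=c; m(12)→23·12+2≡18=s; p(15)→23·15+2≡9=j; l(11)→23·11+2≡21=v; e(4)→23·4+2≡16=q (all mod 26).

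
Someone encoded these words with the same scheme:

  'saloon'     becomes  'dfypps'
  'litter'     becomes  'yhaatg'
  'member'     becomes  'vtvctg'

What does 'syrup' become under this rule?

dlgxm

Each letter's alphabet position (a=0..z=25) is mapped through 23·x+5 mod 26 — an affine cipher.
For syrup: s(18)→23·18+5≡3=d; y(24)→23·24+5≡11=l; r(17)→23·17+5≡6=g; u(20)→23·20+5≡23=x; p(15)→23·15+5≡12=m (all mod 26).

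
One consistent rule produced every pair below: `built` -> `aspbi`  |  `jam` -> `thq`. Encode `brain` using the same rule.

uphyi

Read the word backwards and shift each letter +7.
On brain: reverse → niarb; then shift: n+7=u, i+7=p, a+7=h, r+7=y, b+7=i.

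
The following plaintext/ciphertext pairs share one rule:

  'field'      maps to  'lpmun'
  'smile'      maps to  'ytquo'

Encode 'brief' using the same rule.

hyqnp

In field: f→l is +6, i→p is +7, e→m is +8, l→u is +9 — the shift increases by 1 each position. The shift increases by 1 at each position, starting from +6: 6, 7, 8, ….
On brief: b+6=h, r+7=y, i+8=q, e+9=n, f+10=p.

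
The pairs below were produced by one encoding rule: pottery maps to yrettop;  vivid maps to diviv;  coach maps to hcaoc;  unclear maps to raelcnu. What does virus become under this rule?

suriv

It's just the letters in reverse order.
Applying it to virus: reverse → suriv.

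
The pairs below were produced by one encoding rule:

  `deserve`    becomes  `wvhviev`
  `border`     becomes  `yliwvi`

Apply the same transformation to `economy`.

vxlmlnb

Each pair mirrors across the alphabet (d↔w, e↔v, s↔h): positions sum to 25. This is the alphabet-reversal cipher (Atbash): a becomes z, b becomes y, etc.
Applying it to economy: e↔v, c↔x, o↔l, n↔m, o↔l, m↔n, y↔b.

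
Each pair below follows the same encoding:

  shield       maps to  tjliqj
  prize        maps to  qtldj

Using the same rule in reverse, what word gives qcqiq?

The shift increases by 1 at each position, starting from +1: 1, 2, 3, ….
Undoing it on qcqiq: q−1=p, c−2=a, q−3=n, i−4=e, q−5=l.

panel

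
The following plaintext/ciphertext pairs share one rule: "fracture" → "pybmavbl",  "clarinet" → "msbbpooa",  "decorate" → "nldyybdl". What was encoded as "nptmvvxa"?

discount

A repeating key of period 3 is used — shifts +10, +7, +1 over and over.
Reversing it on nptmvvxa: n−10=d, p−7=i, t−1=s, m−10=c, v−7=o, v−1=u, x−10=n, a−7=t.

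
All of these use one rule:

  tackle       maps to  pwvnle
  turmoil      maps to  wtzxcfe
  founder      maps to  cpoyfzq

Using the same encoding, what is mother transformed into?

cpsezx

Read the word backwards and shift each letter +11.
On mother: reverse → rehtom; then shift: r+11=c, e+11=p, h+11=s, t+11=e, o+11=z, m+11=x.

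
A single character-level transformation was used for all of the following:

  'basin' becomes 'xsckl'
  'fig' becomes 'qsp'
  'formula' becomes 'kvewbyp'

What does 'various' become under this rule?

ceysbkf

The output letters match the input read backwards, each shifted +10: basin reversed is nisab. Read the word backwards and shift each letter +10.
Applying it to various: reverse → suoirav; then shift: s+10=c, u+10=e, o+10=y, i+10=s, r+10=b, a+10=k, v+10=f.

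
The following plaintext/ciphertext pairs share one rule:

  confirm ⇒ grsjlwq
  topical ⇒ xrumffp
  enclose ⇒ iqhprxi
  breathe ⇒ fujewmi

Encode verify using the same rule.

zhwmid

Shifts by position in confirm: pos 0: c→g (+4), pos 1: o→r (+3), pos 2: n→s (+5), pos 3: f→j (+4), pos 4: i→l (+3), pos 5: r→w (+5) — repeating every 3. It's a Vigenère-style cipher with numeric key [4,3,5]: position i shifts by key[i mod 3].
Applying it to verify: v+4=z, e+3=h, r+5=w, i+4=m, f+3=i, y+5=d.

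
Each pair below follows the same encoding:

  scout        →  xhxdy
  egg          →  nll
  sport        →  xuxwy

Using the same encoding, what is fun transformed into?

The rule splits by letter class: vowels +9, consonants +5.
For fun: f(cons)+5=k, u(vowel)+9=d, n(cons)+5=s.

kds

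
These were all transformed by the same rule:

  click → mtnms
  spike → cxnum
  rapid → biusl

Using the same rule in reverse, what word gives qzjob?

greet

Shifts by position in click: pos 0: c→m (+10), pos 1: l→t (+8), pos 2: i→n (+5), pos 3: c→m (+10), pos 4: k→s (+8) — repeating every 3. A repeating key of period 3 is used — shifts +10, +8, +5 over and over.
Decoding qzjob: q−10=g, z−8=r, j−5=e, o−10=e, b−8=t.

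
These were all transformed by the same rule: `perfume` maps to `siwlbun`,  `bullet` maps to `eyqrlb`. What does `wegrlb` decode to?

tablet

Letter i (0-indexed) is shifted by i+3, so successive shifts are 3, 4, 5, ….
Undoing it on wegrlb: w−3=t, e−4=a, g−5=b, r−6=l, l−7=e, b−8=t.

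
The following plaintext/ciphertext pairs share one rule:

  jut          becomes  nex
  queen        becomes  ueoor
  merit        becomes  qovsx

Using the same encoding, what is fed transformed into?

joh

Vowels shift forward by 10 and consonants shift forward by 4.
For fed: f(cons)+4=j, e(vowel)+10=o, d(cons)+4=h.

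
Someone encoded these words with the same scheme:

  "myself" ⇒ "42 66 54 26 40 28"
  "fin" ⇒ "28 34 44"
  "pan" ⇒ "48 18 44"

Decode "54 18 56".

sat

m(#13)→42 and y(#25)→66: differences scale by 2, so n = 2·pos + 16. Each letter becomes 2×(its alphabet position, a=1..z=26) + 16.
Undoing it on 54 18 56: 54→(54−16)÷2=19=s, 18→(18−16)÷2=1=a, 56→(56−16)÷2=20=t.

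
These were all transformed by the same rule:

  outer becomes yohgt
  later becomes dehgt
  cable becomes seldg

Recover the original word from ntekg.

frame

o(14)→y(24) and u(20)→o(14) fit y≡7x+4 (mod 26); the inverse of 7 mod 26 is 15. Each letter's alphabet position (a=0..z=25) is mapped through 7·x+4 mod 26 — an affine cipher.
Decoding ntekg: n(13)→15·(13−4)≡5=f; t(19)→15·(19−4)≡17=r; e(4)→15·(4−4)≡0=a; k(10)→15·(10−4)≡12=m; g(6)→15·(6−4)≡4=e (all mod 26).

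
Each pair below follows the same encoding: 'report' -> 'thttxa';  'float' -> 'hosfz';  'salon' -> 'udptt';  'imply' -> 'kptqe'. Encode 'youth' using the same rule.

The shift increases by 1 at each position, starting from +2: 2, 3, 4, ….
Applying it to youth: y+2=a, o+3=r, u+4=y, t+5=y, h+6=n.

aryyn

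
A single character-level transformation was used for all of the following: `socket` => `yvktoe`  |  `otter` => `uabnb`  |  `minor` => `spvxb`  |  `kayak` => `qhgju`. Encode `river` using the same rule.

Letter i (0-indexed) is shifted by i+6, so successive shifts are 6, 7, 8, ….
On river: r+6=x, i+7=p, v+8=d, e+9=n, r+10=b.

xpdnb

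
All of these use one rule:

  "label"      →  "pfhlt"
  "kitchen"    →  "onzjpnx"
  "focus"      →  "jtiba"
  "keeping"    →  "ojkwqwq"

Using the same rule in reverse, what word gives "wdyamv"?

system

The shift increases by 1 at each position, starting from +4: 4, 5, 6, ….
Undoing it on wdyamv: w−4=s, d−5=y, y−6=s, a−7=t, m−8=e, v−9=m.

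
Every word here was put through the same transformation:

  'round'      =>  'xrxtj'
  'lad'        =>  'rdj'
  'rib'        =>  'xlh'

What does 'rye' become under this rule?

xeh

Vowels shift forward by 3 and consonants shift forward by 6.
For rye: r(cons)+6=x, y(cons)+6=e, e(vowel)+3=h.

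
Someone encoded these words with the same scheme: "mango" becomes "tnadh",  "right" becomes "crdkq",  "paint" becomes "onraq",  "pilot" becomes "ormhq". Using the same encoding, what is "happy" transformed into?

Treating letters as 0–25, the rule is x ↦ 7x + 13 (mod 26).
On happy: h(7)→7·7+13≡10=k; a(0)→7·0+13≡13=n; p(15)→7·15+13≡14=o; p(15)→7·15+13≡14=o; y(24)→7·24+13≡25=z (all mod 26).

knooz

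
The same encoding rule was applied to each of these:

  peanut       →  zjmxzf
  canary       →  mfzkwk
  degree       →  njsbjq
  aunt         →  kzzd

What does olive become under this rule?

Shifts by position in peanut: pos 0: p→z (+10), pos 1: e→j (+5), pos 2: a→m (+12), pos 3: n→x (+10), pos 4: u→z (+5), pos 5: t→f (+12) — repeating every 3. The shifts repeat in a cycle of length 3: positions 0,1,… shift by +10, +5, +12, then the pattern repeats.
Applying it to olive: o+10=y, l+5=q, i+12=u, v+10=f, e+5=j.

yqufj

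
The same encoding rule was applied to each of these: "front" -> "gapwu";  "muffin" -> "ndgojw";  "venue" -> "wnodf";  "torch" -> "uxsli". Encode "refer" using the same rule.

Shifts by position in front: pos 0: f→g (+1), pos 1: r→a (+9), pos 2: o→p (+1), pos 3: n→w (+9) — repeating every 2. It's a Vigenère-style cipher with numeric key [1,9]: position i shifts by key[i mod 2].
Applying it to refer: r+1=s, e+9=n, f+1=g, e+9=n, r+1=s.

sngns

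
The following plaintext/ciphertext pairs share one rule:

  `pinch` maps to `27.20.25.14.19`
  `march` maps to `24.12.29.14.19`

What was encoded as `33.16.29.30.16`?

verse

p is letter #16 and maps to 27: an offset of 11. Letters become their 1-based position plus 11 (so a→12, b→13, …).
Decoding 33.16.29.30.16: 33→(33−11)÷1=22=v, 16→(16−11)÷1=5=e, 29→(29−11)÷1=18=r, 30→(30−11)÷1=19=s, 16→(16−11)÷1=5=e.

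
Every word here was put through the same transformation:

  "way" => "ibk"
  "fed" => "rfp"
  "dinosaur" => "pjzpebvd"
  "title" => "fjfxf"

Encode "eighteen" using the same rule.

fjstfffz

The rule splits by letter class: vowels +1, consonants +12.
Applying it to eighteen: e(vowel)+1=f, i(vowel)+1=j, g(cons)+12=s, h(cons)+12=t, t(cons)+12=f, e(vowel)+1=f, e(vowel)+1=f, n(cons)+12=z.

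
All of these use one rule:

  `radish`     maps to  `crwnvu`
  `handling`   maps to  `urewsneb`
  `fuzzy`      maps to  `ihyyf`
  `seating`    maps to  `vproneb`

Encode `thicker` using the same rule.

r(17)→c(2) and a(0)→r(17) fit y≡19x+17 (mod 26); the inverse of 19 mod 26 is 11. Treating letters as 0–25, the rule is x ↦ 19x + 17 (mod 26).
Applying it to thicker: t(19)→19·19+17≡14=o; h(7)→19·7+17≡20=u; i(8)→19·8+17≡13=n; c(2)→19·2+17≡3=d; k(10)→19·10+17≡25=z; e(4)→19·4+17≡15=p; r(17)→19·17+17≡2=c (all mod 26).

oundzpc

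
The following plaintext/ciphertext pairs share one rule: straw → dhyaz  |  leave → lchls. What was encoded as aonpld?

The output letters match the input read backwards, each shifted +7: straw reversed is warts. The word is reversed, then every letter is shifted forward by 7.
Reversing it on aonpld: shift back: a−7=t, o−7=h, n−7=g, p−7=i, l−7=e, d−7=w → thgiew; then reverse → weight.

weight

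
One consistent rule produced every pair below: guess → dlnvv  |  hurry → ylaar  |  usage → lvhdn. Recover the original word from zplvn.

mouse

g(6)→d(3) and u(20)→l(11) fit y≡21x+7 (mod 26); the inverse of 21 mod 26 is 5. This is an affine cipher: with a=0,…,z=25, each position x becomes (21x+7) mod 26.
Undoing it on zplvn: z(25)→5·(25−7)≡12=m; p(15)→5·(15−7)≡14=o; l(11)→5·(11−7)≡20=u; v(21)→5·(21−7)≡18=s; n(13)→5·(13−7)≡4=e (all mod 26).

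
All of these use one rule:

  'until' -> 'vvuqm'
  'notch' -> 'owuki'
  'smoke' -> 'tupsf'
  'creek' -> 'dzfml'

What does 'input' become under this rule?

jvqcu

Shifts by position in until: pos 0: u→v (+1), pos 1: n→v (+8), pos 2: t→u (+1), pos 3: i→q (+8) — repeating every 2. The shifts repeat in a cycle of length 2: positions 0,1,… shift by +1, +8, then the pattern repeats.
Applying it to input: i+1=j, n+8=v, p+1=q, u+8=c, t+1=u.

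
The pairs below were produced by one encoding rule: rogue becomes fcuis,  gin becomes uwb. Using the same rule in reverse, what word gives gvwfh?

shirt

Compare letters: r→f is +14, o→c is +14, g→u is +14 — a constant shift. It's a constant shift of +14 (ROT14).
Decoding gvwfh: g−14=s, v−14=h, w−14=i, f−14=r, h−14=t.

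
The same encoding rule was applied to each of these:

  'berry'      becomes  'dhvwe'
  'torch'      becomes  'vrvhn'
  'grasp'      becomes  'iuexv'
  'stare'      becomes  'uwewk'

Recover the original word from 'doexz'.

In berry: b→d is +2, e→h is +3, r→v is +4, r→w is +5 — the shift increases by 1 each position. The shift increases by 1 at each position, starting from +2: 2, 3, 4, ….
Decoding doexz: d−2=b, o−3=l, e−4=a, x−5=s, z−6=t.

blast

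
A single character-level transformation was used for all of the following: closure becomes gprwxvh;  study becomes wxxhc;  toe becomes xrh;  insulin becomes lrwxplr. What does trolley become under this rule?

xvrpphc

The shift depends on letter class: consonant c→g is +4, but vowel o→r is +3. The rule splits by letter class: vowels +3, consonants +4.
On trolley: t(cons)+4=x, r(cons)+4=v, o(vowel)+3=r, l(cons)+4=p, l(cons)+4=p, e(vowel)+3=h, y(cons)+4=c.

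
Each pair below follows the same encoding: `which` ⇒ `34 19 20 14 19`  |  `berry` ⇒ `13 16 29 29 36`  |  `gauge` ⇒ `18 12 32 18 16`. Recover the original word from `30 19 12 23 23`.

Each letter is replaced by its alphabet position (a=1..z=26) + 11.
Decoding 30 19 12 23 23: 30→(30−11)÷1=19=s, 19→(19−11)÷1=8=h, 12→(12−11)÷1=1=a, 23→(23−11)÷1=12=l, 23→(23−11)÷1=12=l.

shall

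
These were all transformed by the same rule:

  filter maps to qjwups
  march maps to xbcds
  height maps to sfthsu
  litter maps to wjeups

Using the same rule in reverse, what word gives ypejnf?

notice

Shifts by position in filter: pos 0: f→q (+11), pos 1: i→j (+1), pos 2: l→w (+11), pos 3: t→u (+1) — repeating every 2. It's a Vigenère-style cipher with numeric key [11,1]: position i shifts by key[i mod 2].
Undoing it on ypejnf: y−11=n, p−1=o, e−11=t, j−1=i, n−11=c, f−1=e.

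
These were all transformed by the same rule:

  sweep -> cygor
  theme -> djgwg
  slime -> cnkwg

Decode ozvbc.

Shifts by position in sweep: pos 0: s→c (+10), pos 1: w→y (+2), pos 2: e→g (+2), pos 3: e→o (+10), pos 4: p→r (+2) — repeating every 3. A repeating key of period 3 is used — shifts +10, +2, +2 over and over.
Reversing it on ozvbc: o−10=e, z−2=x, v−2=t, b−10=r, c−2=a.

extra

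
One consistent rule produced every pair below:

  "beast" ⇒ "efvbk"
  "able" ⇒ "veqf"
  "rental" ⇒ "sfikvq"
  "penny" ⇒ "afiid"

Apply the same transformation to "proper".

asrafs

b(1)→e(4) and e(4)→f(5) fit y≡9x+21 (mod 26); the inverse of 9 mod 26 is 3. Each letter's alphabet position (a=0..z=25) is mapped through 9·x+21 mod 26 — an affine cipher.
Applying it to proper: p(15)→9·15+21≡0=a; r(17)→9·17+21≡18=s; o(14)→9·14+21≡17=r; p(15)→9·15+21≡0=a; e(4)→9·4+21≡5=f; r(17)→9·17+21≡18=s (all mod 26).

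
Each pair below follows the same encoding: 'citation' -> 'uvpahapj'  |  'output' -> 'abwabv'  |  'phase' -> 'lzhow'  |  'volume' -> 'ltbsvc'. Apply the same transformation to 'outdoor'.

Read the word backwards and shift each letter +7.
Applying it to outdoor: reverse → roodtuo; then shift: r+7=y, o+7=v, o+7=v, d+7=k, t+7=a, u+7=b, o+7=v.

yvvkabv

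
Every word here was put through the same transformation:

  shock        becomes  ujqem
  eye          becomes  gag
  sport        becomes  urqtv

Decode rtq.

pro

Compare letters: s→u is +2, h→j is +2, o→q is +2 — a constant shift. This is a Caesar cipher with shift 2.
Decoding rtq: r−2=p, t−2=r, q−2=o.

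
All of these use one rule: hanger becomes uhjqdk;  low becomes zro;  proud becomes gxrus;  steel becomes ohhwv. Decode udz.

Read the word backwards and shift each letter +3.
Reversing it on udz: shift back: u−3=r, d−3=a, z−3=w → raw; then reverse → war.

war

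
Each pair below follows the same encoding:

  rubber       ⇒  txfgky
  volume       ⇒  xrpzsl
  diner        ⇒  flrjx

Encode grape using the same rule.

iueuk

In rubber: r→t is +2, u→x is +3, b→f is +4, b→g is +5 — the shift increases by 1 each position. Letter i (0-indexed) is shifted by i+2, so successive shifts are 2, 3, 4, ….
On grape: g+2=i, r+3=u, a+4=e, p+5=u, e+6=k.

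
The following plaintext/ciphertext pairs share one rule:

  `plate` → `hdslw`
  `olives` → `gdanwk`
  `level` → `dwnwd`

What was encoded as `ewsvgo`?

Compare letters: p→h is +18, l→d is +18, a→s is +18 — a constant shift. Every letter moves 18 places later in the alphabet, wrapping around z→a.
Undoing it on ewsvgo: e−18=m, w−18=e, s−18=a, v−18=d, g−18=o, o−18=w.

meadow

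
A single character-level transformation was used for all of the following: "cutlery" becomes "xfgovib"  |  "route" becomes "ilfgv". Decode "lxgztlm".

Each pair mirrors across the alphabet (c↔x, u↔f, t↔g): positions sum to 25. Letters are reflected about the middle of the alphabet (position → 25−position): Atbash.
Undoing it on lxgztlm: l↔o, x↔c, g↔t, z↔a, t↔g, l↔o, m↔n.

octagon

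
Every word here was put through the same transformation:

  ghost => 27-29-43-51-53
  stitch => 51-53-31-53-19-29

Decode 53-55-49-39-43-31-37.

With a=1..z=26, the number is 2·pos + 13.
Undoing it on 53-55-49-39-43-31-37: 53→(53−13)÷2=20=t, 55→(55−13)÷2=21=u, 49→(49−13)÷2=18=r, 39→(39−13)÷2=13=m, 43→(43−13)÷2=15=o, 31→(31−13)÷2=9=i, 37→(37−13)÷2=12=l.

turmoil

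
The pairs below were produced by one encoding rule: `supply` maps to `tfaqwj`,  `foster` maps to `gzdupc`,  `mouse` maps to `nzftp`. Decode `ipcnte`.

hermit

Shifts by position in supply: pos 0: s→t (+1), pos 1: u→f (+11), pos 2: p→a (+11), pos 3: p→q (+1), pos 4: l→w (+11), pos 5: y→j (+11) — repeating every 3. A repeating key of period 3 is used — shifts +1, +11, +11 over and over.
Reversing it on ipcnte: i−1=h, p−11=e, c−11=r, n−1=m, t−11=i, e−11=t.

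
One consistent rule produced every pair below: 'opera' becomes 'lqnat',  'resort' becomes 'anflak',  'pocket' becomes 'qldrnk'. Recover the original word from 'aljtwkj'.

Each letter's alphabet position (a=0..z=25) is mapped through 5·x+19 mod 26 — an affine cipher.
Undoing it on aljtwkj: a(0)→21·(0−19)≡17=r; l(11)→21·(11−19)≡14=o; j(9)→21·(9−19)≡24=y; t(19)→21·(19−19)≡0=a; w(22)→21·(22−19)≡11=l; k(10)→21·(10−19)≡19=t; j(9)→21·(9−19)≡24=y (all mod 26).

royalty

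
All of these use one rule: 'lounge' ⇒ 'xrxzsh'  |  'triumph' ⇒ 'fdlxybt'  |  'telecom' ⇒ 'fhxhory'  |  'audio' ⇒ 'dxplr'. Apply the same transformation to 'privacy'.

bdlhdok

The shift depends on letter class: consonant l→x is +12, but vowel o→r is +3. Two shifts are in play — +3 for a/e/i/o/u, +12 for every other letter.
On privacy: p(cons)+12=b, r(cons)+12=d, i(vowel)+3=l, v(cons)+12=h, a(vowel)+3=d, c(cons)+12=o, y(cons)+12=k.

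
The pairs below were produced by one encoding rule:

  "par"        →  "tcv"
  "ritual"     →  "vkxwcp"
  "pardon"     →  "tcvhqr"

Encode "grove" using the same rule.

kvqzg

The shift depends on letter class: consonant p→t is +4, but vowel a→c is +2. The rule splits by letter class: vowels +2, consonants +4.
For grove: g(cons)+4=k, r(cons)+4=v, o(vowel)+2=q, v(cons)+4=z, e(vowel)+2=g.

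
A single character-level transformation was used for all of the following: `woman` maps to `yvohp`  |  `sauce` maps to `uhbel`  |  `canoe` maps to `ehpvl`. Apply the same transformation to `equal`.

The shift depends on letter class: consonant w→y is +2, but vowel o→v is +7. Two shifts are in play — +7 for a/e/i/o/u, +2 for every other letter.
On equal: e(vowel)+7=l, q(cons)+2=s, u(vowel)+7=b, a(vowel)+7=h, l(cons)+2=n.

lsbhn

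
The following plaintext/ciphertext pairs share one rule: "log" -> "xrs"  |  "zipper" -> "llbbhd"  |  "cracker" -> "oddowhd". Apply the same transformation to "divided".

The shift depends on letter class: consonant l→x is +12, but vowel o→r is +3. The rule splits by letter class: vowels +3, consonants +12.
Applying it to divided: d(cons)+12=p, i(vowel)+3=l, v(cons)+12=h, i(vowel)+3=l, d(cons)+12=p, e(vowel)+3=h, d(cons)+12=p.

plhlphp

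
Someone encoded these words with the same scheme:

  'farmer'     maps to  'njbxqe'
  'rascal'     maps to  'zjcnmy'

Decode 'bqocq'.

In farmer: f→n is +8, a→j is +9, r→b is +10, m→x is +11 — the shift increases by 1 each position. Each letter shifts forward by (position + 8), i.e. 8, 9, 10, … — the shift grows by one for each successive letter.
Reversing it on bqocq: b−8=t, q−9=h, o−10=e, c−11=r, q−12=e.

there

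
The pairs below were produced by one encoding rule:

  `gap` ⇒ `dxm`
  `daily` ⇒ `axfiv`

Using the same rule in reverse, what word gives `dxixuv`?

galaxy

Each letter is shifted forward by 23 in the alphabet (a Caesar shift of +23).
Reversing it on dxixuv: d−23=g, x−23=a, i−23=l, x−23=a, u−23=x, v−23=y.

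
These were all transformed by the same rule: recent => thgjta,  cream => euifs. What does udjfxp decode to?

safari

In recent: r→t is +2, e→h is +3, c→g is +4, e→j is +5 — the shift increases by 1 each position. Each letter shifts forward by (position + 2), i.e. 2, 3, 4, … — the shift grows by one for each successive letter.
Reversing it on udjfxp: u−2=s, d−3=a, j−4=f, f−5=a, x−6=r, p−7=i.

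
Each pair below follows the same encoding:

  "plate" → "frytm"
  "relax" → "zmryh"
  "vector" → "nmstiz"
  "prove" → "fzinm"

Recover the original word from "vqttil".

button

This is an affine cipher: with a=0,…,z=25, each position x becomes (23x+24) mod 26.
Undoing it on vqttil: v(21)→17·(21−24)≡1=b; q(16)→17·(16−24)≡20=u; t(19)→17·(19−24)≡19=t; t(19)→17·(19−24)≡19=t; i(8)→17·(8−24)≡14=o; l(11)→17·(11−24)≡13=n (all mod 26).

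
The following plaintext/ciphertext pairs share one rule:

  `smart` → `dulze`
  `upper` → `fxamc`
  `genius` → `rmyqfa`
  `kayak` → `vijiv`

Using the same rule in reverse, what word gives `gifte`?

The shifts repeat in a cycle of length 2: positions 0,1,… shift by +11, +8, then the pattern repeats.
Decoding gifte: g−11=v, i−8=a, f−11=u, t−8=l, e−11=t.

vault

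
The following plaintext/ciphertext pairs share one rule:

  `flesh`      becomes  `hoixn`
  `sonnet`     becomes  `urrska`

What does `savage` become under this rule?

udzfml

In flesh: f→h is +2, l→o is +3, e→i is +4, s→x is +5 — the shift increases by 1 each position. Letter i (0-indexed) is shifted by i+2, so successive shifts are 2, 3, 4, ….
Applying it to savage: s+2=u, a+3=d, v+4=z, a+5=f, g+6=m, e+7=l.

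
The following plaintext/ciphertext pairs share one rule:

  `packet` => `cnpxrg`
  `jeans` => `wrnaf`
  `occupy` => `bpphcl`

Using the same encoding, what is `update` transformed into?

hcqngr

Compare letters: p→c is +13, a→n is +13, c→p is +13 — a constant shift. This is a Caesar cipher with shift 13.
On update: u+13=h, p+13=c, d+13=q, a+13=n, t+13=g, e+13=r.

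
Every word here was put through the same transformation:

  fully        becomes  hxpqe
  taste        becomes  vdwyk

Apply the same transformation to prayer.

ruedky

Letter i (0-indexed) is shifted by i+2, so successive shifts are 2, 3, 4, ….
Applying it to prayer: p+2=r, r+3=u, a+4=e, y+5=d, e+6=k, r+7=y.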